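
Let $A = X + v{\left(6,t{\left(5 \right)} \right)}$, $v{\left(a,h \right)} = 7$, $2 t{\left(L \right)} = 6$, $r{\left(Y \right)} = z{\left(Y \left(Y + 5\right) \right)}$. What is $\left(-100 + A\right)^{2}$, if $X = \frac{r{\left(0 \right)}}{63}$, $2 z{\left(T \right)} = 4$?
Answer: $\frac{34304449}{3969} \approx 8643.1$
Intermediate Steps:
$z{\left(T \right)} = 2$ ($z{\left(T \right)} = \frac{1}{2} \cdot 4 = 2$)
$r{\left(Y \right)} = 2$
$t{\left(L \right)} = 3$ ($t{\left(L \right)} = \frac{1}{2} \cdot 6 = 3$)
$X = \frac{2}{63} \approx 0.031746$
$A = \frac{443}{63}$ ($A = \frac{2}{63} + 7 = \frac{443}{63} \approx 7.0317$)
$\left(-100 + A\right)^{2} = \left(-100 + \frac{443}{63}\right)^{2} = \left(- \frac{5857}{63}\right)^{2} = \frac{34304449}{3969}$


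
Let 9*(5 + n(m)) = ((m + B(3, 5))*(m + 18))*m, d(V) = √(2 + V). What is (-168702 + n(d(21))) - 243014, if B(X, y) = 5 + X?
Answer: -3704891/9 + 167*√23/9 ≈ -4.1157e+5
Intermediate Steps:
n(m) = -5 + m*(8 + m)*(18 + m)/9 (n(m) = -5 + (((m + (5 + 3))*(m + 18))*m)/9 = -5 + (((m + 8)*(18 + m))*m)/9 = -5 + (((8 + m)*(18 + m))*m)/9 = -5 + (m*(8 + m)*(18 + m))/9 = -5 + m*(8 + m)*(18 + m)/9)
(-168702 + n(d(21))) - 243014 = (-168702 + (-5 + 16*√(2 + 21) + (√(2 + 21))³/9 + 26*(√(2 + 21))²/9)) - 243014 = (-168702 + (-5 + 16*√23 + (√23)³/9 + 26*(√23)²/9)) - 243014 = (-168702 + (-5 + 16*√23 + (23*√23)/9 + (26/9)*23)) - 243014 = (-168702 + (-5 + 16*√23 + 23*√23/9 + 598/9)) - 243014 = (-168702 + (553/9 + 167*√23/9)) - 243014 = (-1517765/9 + 167*√23/9) - 243014 = -3704891/9 + 167*√23/9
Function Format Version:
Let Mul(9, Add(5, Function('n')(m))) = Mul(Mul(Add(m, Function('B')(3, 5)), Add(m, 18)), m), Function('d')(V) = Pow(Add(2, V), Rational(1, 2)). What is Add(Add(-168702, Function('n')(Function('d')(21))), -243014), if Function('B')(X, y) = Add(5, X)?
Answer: Add(Rational(-3704891, 9), Mul(Rational(167, 9), Pow(23, Rational(1, 2)))) ≈ -4.1157e+5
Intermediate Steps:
Function('n')(m) = Add(-5, Mul(Rational(1, 9), m, Add(8, m), Add(18, m))) (Function('n')(m) = Add(-5, Mul(Rational(1, 9), Mul(Mul(Add(m, Add(5, 3)), Add(m, 18)), m))) = Add(-5, Mul(Rational(1, 9), Mul(Mul(Add(m, 8), Add(18, m)), m))) = Add(-5, Mul(Rational(1, 9), Mul(Mul(Add(8, m), Add(18, m)), m))) = Add(-5, Mul(Rational(1, 9), Mul(m, Add(8, m), Add(18, m)))) = Add(-5, Mul(Rational(1, 9), m, Add(8, m), Add(18, m))))
Add(Add(-168702, Function('n')(Function('d')(21))), -243014) = Add(Add(-168702, Add(-5, Mul(16, Pow(Add(2, 21), Rational(1, 2))), Mul(Rational(1, 9), Pow(Pow(Add(2, 21), Rational(1, 2)), 3)), Mul(Rational(26, 9), Pow(Pow(Add(2, 21), Rational(1, 2)), 2)))), -243014) = Add(Add(-168702, Add(-5, Mul(16, Pow(23, Rational(1, 2))), Mul(Rational(1, 9), Pow(Pow(23, Rational(1, 2)), 3)), Mul(Rational(26, 9), Pow(Pow(23, Rational(1, 2)), 2)))), -243014) = Add(Add(-168702, Add(-5, Mul(16, Pow(23, Rational(1, 2))), Mul(Rational(1, 9), Mul(23, Pow(23, Rational(1, 2)))), Mul(Rational(26, 9), 23))), -243014) = Add(Add(-168702, Add(-5, Mul(16, Pow(23, Rational(1, 2))), Mul(Rational(23, 9), Pow(23, Rational(1, 2))), Rational(598, 9))), -243014) = Add(Add(-168702, Add(Rational(553, 9), Mul(Rational(167, 9), Pow(23, Rational(1, 2))))), -243014) = Add(Add(Rational(-1517765, 9), Mul(Rational(167, 9), Pow(23, Rational(1, 2)))), -243014) = Add(Rational(-3704891, 9), Mul(Rational(167, 9), Pow(23, Rational(1, 2))))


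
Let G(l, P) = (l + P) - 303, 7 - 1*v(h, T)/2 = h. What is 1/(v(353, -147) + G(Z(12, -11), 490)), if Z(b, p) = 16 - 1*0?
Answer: -1/489 ≈ -0.0020450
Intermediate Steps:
v(h, T) = 14 - 2*h
Z(b, p) = 16 (Z(b, p) = 16 + 0 = 16)
G(l, P) = -303 + P + l (G(l, P) = (P + l) - 303 = -303 + P + l)
1/(v(353, -147) + G(Z(12, -11), 490)) = 1/((14 - 2*353) + (-303 + 490 + 16)) = 1/((14 - 706) + 203) = 1/(-692 + 203) = 1/(-489) = -1/489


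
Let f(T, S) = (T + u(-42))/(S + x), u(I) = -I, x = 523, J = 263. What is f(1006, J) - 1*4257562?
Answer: -12772682/3 ≈ -4.2576e+6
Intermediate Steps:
f(T, S) = (42 + T)/(523 + S) (f(T, S) = (T - 1*(-42))/(S + 523) = (T + 42)/(523 + S) = (42 + T)/(523 + S))
f(1006, J) - 1*4257562 = (42 + 1006)/(523 + 263) - 1*4257562 = 1048/786 - 4257562 = (1/786)*1048 - 4257562 = 4/3 - 4257562 = -12772682/3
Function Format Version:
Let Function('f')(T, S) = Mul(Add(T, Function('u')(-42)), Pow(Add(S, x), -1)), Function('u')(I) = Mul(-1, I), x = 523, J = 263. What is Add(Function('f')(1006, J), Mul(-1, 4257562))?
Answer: Rational(-12772682, 3) ≈ -4.2576e+6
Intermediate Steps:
Function('f')(T, S) = Mul(Pow(Add(523, S), -1), Add(42, T)) (Function('f')(T, S) = Mul(Add(T, Mul(-1, -42)), Pow(Add(S, 523), -1)) = Mul(Add(T, 42), Pow(Add(523, S), -1)) = Mul(Add(42, T), Pow(Add(523, S), -1)) = Mul(Pow(Add(523, S), -1), Add(42, T)))
Add(Function('f')(1006, J), Mul(-1, 4257562)) = Add(Mul(Pow(Add(523, 263), -1), Add(42, 1006)), Mul(-1, 4257562)) = Add(Mul(Pow(786, -1), 1048), -4257562) = Add(Mul(Rational(1, 786), 1048), -4257562) = Add(Rational(4, 3), -4257562) = Rational(-12772682, 3)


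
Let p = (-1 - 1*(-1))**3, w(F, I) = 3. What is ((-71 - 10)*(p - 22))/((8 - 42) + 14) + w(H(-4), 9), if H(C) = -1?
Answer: -861/10 ≈ -86.100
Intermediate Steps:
p = 0 (p = (-1 + 1)**3 = 0**3 = 0)
((-71 - 10)*(p - 22))/((8 - 42) + 14) + w(H(-4), 9) = ((-71 - 10)*(0 - 22))/((8 - 42) + 14) + 3 = (-81*(-22))/(-34 + 14) + 3 = 1782/(-20) + 3 = 1782*(-1/20) + 3 = -891/10 + 3 = -861/10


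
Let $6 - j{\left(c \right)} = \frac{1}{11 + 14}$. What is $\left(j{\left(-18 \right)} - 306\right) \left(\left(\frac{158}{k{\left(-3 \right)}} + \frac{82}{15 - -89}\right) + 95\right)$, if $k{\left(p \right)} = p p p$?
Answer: $- \frac{72858367}{2700} \approx -26985.0$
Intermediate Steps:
$j{\left(c \right)} = \frac{149}{25}$ ($j{\left(c \right)} = 6 - \frac{1}{11 + 14} = 6 - \frac{1}{25} = \frac{149}{25}$)
$k{\left(p \right)} = p^{3}$ ($k{\left(p \right)} = p^{2} p = p^{3}$)
$\left(j{\left(-18 \right)} - 306\right) \left(\left(\frac{158}{k{\left(-3 \right)}} + \frac{82}{15 - -89}\right) + 95\right) = \left(\frac{149}{25} - 306\right) \left(\left(\frac{158}{\left(-3\right)^{3}} + \frac{82}{15 - -89}\right) + 95\right) = - \frac{7501 \left(\left(\frac{158}{-27} + \frac{82}{15 + 89}\right) + 95\right)}{25} = - \frac{7501 \left(\left(158 \left(- \frac{1}{27}\right) + \frac{82}{104}\right) + 95\right)}{25} = - \frac{7501 \left(\left(- \frac{158}{27} + 82 \cdot \frac{1}{104}\right) + 95\right)}{25} = - \frac{7501 \left(\left(- \frac{158}{27} + \frac{41}{52}\right) + 95\right)}{25} = - \frac{7501 \left(- \frac{7109}{1404} + 95\right)}{25} = \left(- \frac{7501}{25}\right) \frac{126271}{1404} = - \frac{72858367}{2700}$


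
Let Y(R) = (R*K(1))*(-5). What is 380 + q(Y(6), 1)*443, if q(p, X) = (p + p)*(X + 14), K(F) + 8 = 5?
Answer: 1196480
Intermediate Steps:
K(F) = -3 (K(F) = -8 + 5 = -3)
Y(R) = 15*R (Y(R) = (R*(-3))*(-5) = -3*R*(-5) = 15*R)
q(p, X) = 2*p*(14 + X) (q(p, X) = (2*p)*(14 + X) = 2*p*(14 + X))
380 + q(Y(6), 1)*443 = 380 + (2*(15*6)*(14 + 1))*443 = 380 + (2*90*15)*443 = 380 + 2700*443 = 380 + 1196100 = 1196480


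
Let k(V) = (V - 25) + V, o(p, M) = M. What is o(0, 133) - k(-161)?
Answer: 480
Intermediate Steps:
k(V) = -25 + 2*V (k(V) = (-25 + V) + V = -25 + 2*V)
o(0, 133) - k(-161) = 133 - (-25 + 2*(-161)) = 133 - (-25 - 322) = 133 - 1*(-347) = 133 + 347 = 480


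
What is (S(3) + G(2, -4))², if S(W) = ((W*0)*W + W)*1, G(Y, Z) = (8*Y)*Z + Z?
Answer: 4225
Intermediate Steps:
G(Y, Z) = Z + 8*Y*Z (G(Y, Z) = 8*Y*Z + Z = Z + 8*Y*Z)
S(W) = W (S(W) = (0*W + W)*1 = (0 + W)*1 = W*1 = W)
(S(3) + G(2, -4))² = (3 - 4*(1 + 8*2))² = (3 - 4*(1 + 16))² = (3 - 4*17)² = (3 - 68)² = (-65)² = 4225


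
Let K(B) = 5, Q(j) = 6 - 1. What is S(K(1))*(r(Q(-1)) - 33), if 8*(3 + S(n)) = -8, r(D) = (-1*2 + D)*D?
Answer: 72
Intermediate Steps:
Q(j) = 5
r(D) = D*(-2 + D) (r(D) = (-2 + D)*D = D*(-2 + D))
S(n) = -4 (S(n) = -3 + (⅛)*(-8) = -3 - 1 = -4)
S(K(1))*(r(Q(-1)) - 33) = -4*(5*(-2 + 5) - 33) = -4*(5*3 - 33) = -4*(15 - 33) = -4*(-18) = 72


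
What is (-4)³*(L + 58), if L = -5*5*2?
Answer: -512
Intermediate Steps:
L = -50 (L = -25*2 = -50)
(-4)³*(L + 58) = (-4)³*(-50 + 58) = -64*8 = -512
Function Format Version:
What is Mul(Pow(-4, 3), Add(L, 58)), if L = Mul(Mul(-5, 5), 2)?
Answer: -512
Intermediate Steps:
L = -50 (L = Mul(-25, 2) = -50)
Mul(Pow(-4, 3), Add(L, 58)) = Mul(Pow(-4, 3), Add(-50, 58)) = Mul(-64, 8) = -512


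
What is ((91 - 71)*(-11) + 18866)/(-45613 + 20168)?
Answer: -18646/25445 ≈ -0.73280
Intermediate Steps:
((91 - 71)*(-11) + 18866)/(-45613 + 20168) = (20*(-11) + 18866)/(-25445) = (-220 + 18866)*(-1/25445) = 18646*(-1/25445) = -18646/25445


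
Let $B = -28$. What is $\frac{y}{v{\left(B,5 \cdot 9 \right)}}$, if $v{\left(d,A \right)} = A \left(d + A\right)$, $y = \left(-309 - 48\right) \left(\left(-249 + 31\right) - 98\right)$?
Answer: $\frac{2212}{15} \approx 147.47$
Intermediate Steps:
$y = 112812$ ($y = - 357 \left(-218 - 98\right) = \left(-357\right) \left(-316\right) = 112812$)
$v{\left(d,A \right)} = A \left(A + d\right)$
$\frac{y}{v{\left(B,5 \cdot 9 \right)}} = \frac{112812}{5 \cdot 9 \left(5 \cdot 9 - 28\right)} = \frac{112812}{45 \left(45 - 28\right)} = \frac{112812}{45 \cdot 17} = \frac{112812}{765} = 112812 \cdot \frac{1}{765} = \frac{2212}{15}$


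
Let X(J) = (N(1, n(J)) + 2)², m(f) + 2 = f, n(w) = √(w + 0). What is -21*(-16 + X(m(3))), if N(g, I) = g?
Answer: 147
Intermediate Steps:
n(w) = √w
m(f) = -2 + f
X(J) = 9 (X(J) = (1 + 2)² = 3² = 9)
-21*(-16 + X(m(3))) = -21*(-16 + 9) = -21*(-7) = 147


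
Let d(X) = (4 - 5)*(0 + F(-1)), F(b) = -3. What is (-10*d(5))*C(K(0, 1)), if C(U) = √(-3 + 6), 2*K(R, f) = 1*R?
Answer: -30*√3 ≈ -51.962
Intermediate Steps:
K(R, f) = R/2 (K(R, f) = (1*R)/2 = R/2)
d(X) = 3 (d(X) = (4 - 5)*(0 - 3) = -1*(-3) = 3)
C(U) = √3
(-10*d(5))*C(K(0, 1)) = (-10*3)*√3 = -30*√3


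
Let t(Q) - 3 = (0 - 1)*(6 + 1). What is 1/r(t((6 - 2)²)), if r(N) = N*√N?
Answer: I/8 ≈ 0.125*I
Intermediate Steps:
t(Q) = -4 (t(Q) = 3 + (0 - 1)*(6 + 1) = 3 - 1*7 = 3 - 7 = -4)
r(N) = N^(3/2)
1/r(t((6 - 2)²)) = 1/((-4)^(3/2)) = 1/(-8*I) = I/8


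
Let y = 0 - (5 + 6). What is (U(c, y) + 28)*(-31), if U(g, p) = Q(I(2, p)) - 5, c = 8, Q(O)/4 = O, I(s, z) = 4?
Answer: -1209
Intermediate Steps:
Q(O) = 4*O
y = -11 (y = 0 - 1*11 = 0 - 11 = -11)
U(g, p) = 11 (U(g, p) = 4*4 - 5 = 16 - 5 = 11)
(U(c, y) + 28)*(-31) = (11 + 28)*(-31) = 39*(-31) = -1209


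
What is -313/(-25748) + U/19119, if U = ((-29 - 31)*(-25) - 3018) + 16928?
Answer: 402760927/492276012 ≈ 0.81816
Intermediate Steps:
U = 15410 (U = (-60*(-25) - 3018) + 16928 = (1500 - 3018) + 16928 = -1518 + 16928 = 15410)
-313/(-25748) + U/19119 = -313/(-25748) + 15410/19119 = -313*(-1/25748) + 15410*(1/19119) = 313/25748 + 15410/19119 = 402760927/492276012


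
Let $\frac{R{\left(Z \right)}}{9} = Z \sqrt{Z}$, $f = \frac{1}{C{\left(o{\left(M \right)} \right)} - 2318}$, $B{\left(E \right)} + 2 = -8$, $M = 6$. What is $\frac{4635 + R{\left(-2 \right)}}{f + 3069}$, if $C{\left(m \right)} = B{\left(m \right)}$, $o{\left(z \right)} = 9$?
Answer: $\frac{10790280}{7144631} - \frac{41904 i \sqrt{2}}{7144631} \approx 1.5103 - 0.0082945 i$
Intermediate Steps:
$B{\left(E \right)} = -10$ ($B{\left(E \right)} = -2 - 8 = -10$)
$C{\left(m \right)} = -10$
$f = - \frac{1}{2328}$ ($f = \frac{1}{-10 - 2318} = \frac{1}{-2328} = - \frac{1}{2328} \approx -0.00042955$)
$R{\left(Z \right)} = 9 Z^{\frac{3}{2}}$ ($R{\left(Z \right)} = 9 Z \sqrt{Z} = 9 Z^{\frac{3}{2}}$)
$\frac{4635 + R{\left(-2 \right)}}{f + 3069} = \frac{4635 + 9 \left(-2\right)^{\frac{3}{2}}}{- \frac{1}{2328} + 3069} = \frac{4635 + 9 \left(- 2 i \sqrt{2}\right)}{\frac{7144631}{2328}} = \left(4635 - 18 i \sqrt{2}\right) \frac{2328}{7144631} = \frac{10790280}{7144631} - \frac{41904 i \sqrt{2}}{7144631}$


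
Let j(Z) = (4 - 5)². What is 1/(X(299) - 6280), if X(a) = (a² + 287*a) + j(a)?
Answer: 1/168935 ≈ 5.9194e-6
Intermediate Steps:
j(Z) = 1 (j(Z) = (-1)² = 1)
X(a) = 1 + a² + 287*a (X(a) = (a² + 287*a) + 1 = 1 + a² + 287*a)
1/(X(299) - 6280) = 1/((1 + 299² + 287*299) - 6280) = 1/((1 + 89401 + 85813) - 6280) = 1/(175215 - 6280) = 1/168935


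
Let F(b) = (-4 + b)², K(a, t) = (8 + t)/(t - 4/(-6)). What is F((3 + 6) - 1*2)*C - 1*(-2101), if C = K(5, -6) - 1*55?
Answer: 12821/8 ≈ 1602.6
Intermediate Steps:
K(a, t) = (8 + t)/(⅔ + t) (K(a, t) = (8 + t)/(t - 4*(-⅙)) = (8 + t)/(t + ⅔) = (8 + t)/(⅔ + t))
C = -443/8 (C = 3*(8 - 6)/(2 + 3*(-6)) - 1*55 = 3*2/(2 - 18) - 55 = 3*2/(-16) - 55 = 3*(-1/16)*2 - 55 = -3/8 - 55 = -443/8 ≈ -55.375)
F((3 + 6) - 1*2)*C - 1*(-2101) = (-4 + ((3 + 6) - 1*2))²*(-443/8) - 1*(-2101) = (-4 + (9 - 2))²*(-443/8) + 2101 = (-4 + 7)²*(-443/8) + 2101 = 3²*(-443/8) + 2101 = 9*(-443/8) + 2101 = -3987/8 + 2101 = 12821/8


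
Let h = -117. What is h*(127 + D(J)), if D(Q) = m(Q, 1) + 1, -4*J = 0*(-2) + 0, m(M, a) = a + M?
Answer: -15093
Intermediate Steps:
m(M, a) = M + a
J = 0 (J = -(0*(-2) + 0)/4 = -(0 + 0)/4 = -¼*0 = 0)
D(Q) = 2 + Q (D(Q) = (Q + 1) + 1 = (1 + Q) + 1 = 2 + Q)
h*(127 + D(J)) = -117*(127 + (2 + 0)) = -117*(127 + 2) = -117*129 = -15093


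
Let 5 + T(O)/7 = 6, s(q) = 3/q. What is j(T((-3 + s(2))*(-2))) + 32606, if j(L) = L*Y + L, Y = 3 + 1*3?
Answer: 32655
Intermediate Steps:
Y = 6 (Y = 3 + 3 = 6)
T(O) = 7 (T(O) = -35 + 7*6 = -35 + 42 = 7)
j(L) = 7*L (j(L) = L*6 + L = 6*L + L = 7*L)
j(T((-3 + s(2))*(-2))) + 32606 = 7*7 + 32606 = 49 + 32606 = 32655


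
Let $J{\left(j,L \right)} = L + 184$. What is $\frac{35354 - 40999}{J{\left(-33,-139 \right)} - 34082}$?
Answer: $\frac{5645}{34037} \approx 0.16585$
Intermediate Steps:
$J{\left(j,L \right)} = 184 + L$
$\frac{35354 - 40999}{J{\left(-33,-139 \right)} - 34082} = \frac{35354 - 40999}{\left(184 - 139\right) - 34082} = - \frac{5645}{45 - 34082} = - \frac{5645}{-34037} = \left(-5645\right) \left(- \frac{1}{34037}\right) = \frac{5645}{34037}$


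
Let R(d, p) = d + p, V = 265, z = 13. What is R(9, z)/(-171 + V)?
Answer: 11/47 ≈ 0.23404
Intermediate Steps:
R(9, z)/(-171 + V) = (9 + 13)/(-171 + 265) = 22/94 = (1/94)*22 = 11/47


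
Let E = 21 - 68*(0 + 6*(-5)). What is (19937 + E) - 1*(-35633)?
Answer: 57631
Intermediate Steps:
E = 2061 (E = 21 - 68*(0 - 30) = 21 - 68*(-30) = 21 + 2040 = 2061)
(19937 + E) - 1*(-35633) = (19937 + 2061) - 1*(-35633) = 21998 + 35633 = 57631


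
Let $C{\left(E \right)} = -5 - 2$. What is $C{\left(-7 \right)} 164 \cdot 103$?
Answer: $-118244$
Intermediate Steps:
$C{\left(E \right)} = -7$ ($C{\left(E \right)} = -5 - 2 = -7$)
$C{\left(-7 \right)} 164 \cdot 103 = \left(-7\right) 164 \cdot 103 = \left(-1148\right) 103 = -118244$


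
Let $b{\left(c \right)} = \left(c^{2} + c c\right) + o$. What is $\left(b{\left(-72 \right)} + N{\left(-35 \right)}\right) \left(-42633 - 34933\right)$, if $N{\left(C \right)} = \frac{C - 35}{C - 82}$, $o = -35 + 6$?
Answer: $- \frac{93834149878}{117} \approx -8.02 \cdot 10^{8}$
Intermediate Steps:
$o = -29$
$N{\left(C \right)} = \frac{-35 + C}{-82 + C}$
$b{\left(c \right)} = -29 + 2 c^{2}$ ($b{\left(c \right)} = \left(c^{2} + c c\right) - 29 = \left(c^{2} + c^{2}\right) - 29 = 2 c^{2} - 29 = -29 + 2 c^{2}$)
$\left(b{\left(-72 \right)} + N{\left(-35 \right)}\right) \left(-42633 - 34933\right) = \left(\left(-29 + 2 \left(-72\right)^{2}\right) + \frac{-35 - 35}{-82 - 35}\right) \left(-42633 - 34933\right) = \left(\left(-29 + 2 \cdot 5184\right) + \frac{1}{-117} \left(-70\right)\right) \left(-77566\right) = \left(\left(-29 + 10368\right) - - \frac{70}{117}\right) \left(-77566\right) = \left(10339 + \frac{70}{117}\right) \left(-77566\right) = \frac{1209733}{117} \left(-77566\right) = - \frac{93834149878}{117}$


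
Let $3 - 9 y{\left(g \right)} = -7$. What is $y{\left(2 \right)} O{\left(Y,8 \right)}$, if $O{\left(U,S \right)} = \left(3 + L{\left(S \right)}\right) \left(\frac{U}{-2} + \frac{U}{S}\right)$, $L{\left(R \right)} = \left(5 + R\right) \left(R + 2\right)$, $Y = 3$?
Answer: $- \frac{665}{4} \approx -166.25$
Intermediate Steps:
$y{\left(g \right)} = \frac{10}{9}$ ($y{\left(g \right)} = \frac{1}{3} - - \frac{7}{9} = \frac{1}{3} + \frac{7}{9} = \frac{10}{9}$)
$L{\left(R \right)} = \left(2 + R\right) \left(5 + R\right)$ ($L{\left(R \right)} = \left(5 + R\right) \left(2 + R\right) = \left(2 + R\right) \left(5 + R\right)$)
$O{\left(U,S \right)} = \left(- \frac{U}{2} + \frac{U}{S}\right) \left(13 + S^{2} + 7 S\right)$ ($O{\left(U,S \right)} = \left(3 + \left(10 + S^{2} + 7 S\right)\right) \left(\frac{U}{-2} + \frac{U}{S}\right) = \left(13 + S^{2} + 7 S\right) \left(U \left(- \frac{1}{2}\right) + \frac{U}{S}\right) = \left(13 + S^{2} + 7 S\right) \left(- \frac{U}{2} + \frac{U}{S}\right) = \left(- \frac{U}{2} + \frac{U}{S}\right) \left(13 + S^{2} + 7 S\right)$)
$y{\left(2 \right)} O{\left(Y,8 \right)} = \frac{10 \cdot \frac{1}{2} \cdot 3 \cdot \frac{1}{8} \left(26 + 8 - 8^{3} - 5 \cdot 8^{2}\right)}{9} = \frac{10 \cdot \frac{1}{2} \cdot 3 \cdot \frac{1}{8} \left(26 + 8 - 512 - 320\right)}{9} = \frac{10 \cdot \frac{1}{2} \cdot 3 \cdot \frac{1}{8} \left(-798\right)}{9} = \frac{10}{9} \left(- \frac{1197}{8}\right) = - \frac{665}{4}$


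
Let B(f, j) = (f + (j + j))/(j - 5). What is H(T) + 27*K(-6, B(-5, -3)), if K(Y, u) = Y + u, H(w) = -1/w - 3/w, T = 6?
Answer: -3013/24 ≈ -125.54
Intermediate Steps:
B(f, j) = (f + 2*j)/(-5 + j)
H(w) = -4/w
H(T) + 27*K(-6, B(-5, -3)) = -4/6 + 27*(-6 + (-5 + 2*(-3))/(-5 - 3)) = -4*⅙ + 27*(-6 + (-5 - 6)/(-8)) = -⅔ + 27*(-6 - ⅛*(-11)) = -⅔ + 27*(-6 + 11/8) = -⅔ + 27*(-37/8) = -⅔ - 999/8 = -3013/24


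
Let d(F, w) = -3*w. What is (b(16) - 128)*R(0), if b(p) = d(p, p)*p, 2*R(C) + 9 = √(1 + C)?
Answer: 3584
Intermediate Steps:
R(C) = -9/2 + √(1 + C)/2
b(p) = -3*p² (b(p) = (-3*p)*p = -3*p²)
(b(16) - 128)*R(0) = (-3*16² - 128)*(-9/2 + √(1 + 0)/2) = (-3*256 - 128)*(-9/2 + √1/2) = (-768 - 128)*(-9/2 + (½)*1) = -896*(-9/2 + ½) = -896*(-4) = 3584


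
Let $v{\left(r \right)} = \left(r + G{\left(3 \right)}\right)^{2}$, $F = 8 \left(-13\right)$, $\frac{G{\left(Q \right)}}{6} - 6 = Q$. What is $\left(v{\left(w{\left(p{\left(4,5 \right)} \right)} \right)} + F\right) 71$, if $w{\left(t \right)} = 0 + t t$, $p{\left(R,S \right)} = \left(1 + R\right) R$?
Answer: $14626852$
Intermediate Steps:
$G{\left(Q \right)} = 36 + 6 Q$
$p{\left(R,S \right)} = R \left(1 + R\right)$
$F = -104$
$w{\left(t \right)} = t^{2}$ ($w{\left(t \right)} = 0 + t^{2} = t^{2}$)
$v{\left(r \right)} = \left(54 + r\right)^{2}$ ($v{\left(r \right)} = \left(r + \left(36 + 6 \cdot 3\right)\right)^{2} = \left(r + \left(36 + 18\right)\right)^{2} = \left(r + 54\right)^{2} = \left(54 + r\right)^{2}$)
$\left(v{\left(w{\left(p{\left(4,5 \right)} \right)} \right)} + F\right) 71 = \left(\left(54 + \left(4 \left(1 + 4\right)\right)^{2}\right)^{2} - 104\right) 71 = \left(\left(54 + \left(4 \cdot 5\right)^{2}\right)^{2} - 104\right) 71 = \left(\left(54 + 20^{2}\right)^{2} - 104\right) 71 = \left(\left(54 + 400\right)^{2} - 104\right) 71 = \left(454^{2} - 104\right) 71 = \left(206116 - 104\right) 71 = 206012 \cdot 71 = 14626852$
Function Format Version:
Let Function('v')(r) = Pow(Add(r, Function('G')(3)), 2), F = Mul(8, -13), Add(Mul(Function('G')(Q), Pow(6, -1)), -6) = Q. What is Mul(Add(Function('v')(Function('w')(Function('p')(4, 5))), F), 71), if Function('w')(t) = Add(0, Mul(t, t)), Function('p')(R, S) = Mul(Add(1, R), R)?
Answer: 14626852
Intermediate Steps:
Function('G')(Q) = Add(36, Mul(6, Q))
Function('p')(R, S) = Mul(R, Add(1, R))
F = -104
Function('w')(t) = Pow(t, 2) (Function('w')(t) = Add(0, Pow(t, 2)) = Pow(t, 2))
Function('v')(r) = Pow(Add(54, r), 2) (Function('v')(r) = Pow(Add(r, Add(36, Mul(6, 3))), 2) = Pow(Add(r, Add(36, 18)), 2) = Pow(Add(r, 54), 2) = Pow(Add(54, r), 2))
Mul(Add(Function('v')(Function('w')(Function('p')(4, 5))), F), 71) = Mul(Add(Pow(Add(54, Pow(Mul(4, Add(1, 4)), 2)), 2), -104), 71) = Mul(Add(Pow(Add(54, Pow(Mul(4, 5), 2)), 2), -104), 71) = Mul(Add(Pow(Add(54, Pow(20, 2)), 2), -104), 71) = Mul(Add(Pow(Add(54, 400), 2), -104), 71) = Mul(Add(Pow(454, 2), -104), 71) = Mul(Add(206116, -104), 71) = Mul(206012, 71) = 14626852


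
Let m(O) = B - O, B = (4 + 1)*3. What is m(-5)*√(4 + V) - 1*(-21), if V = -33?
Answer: 21 + 20*I*√29 ≈ 21.0 + 107.7*I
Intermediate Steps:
B = 15 (B = 5*3 = 15)
m(O) = 15 - O
m(-5)*√(4 + V) - 1*(-21) = (15 - 1*(-5))*√(4 - 33) - 1*(-21) = (15 + 5)*√(-29) + 21 = 20*(I*√29) + 21 = 20*I*√29 + 21 = 21 + 20*I*√29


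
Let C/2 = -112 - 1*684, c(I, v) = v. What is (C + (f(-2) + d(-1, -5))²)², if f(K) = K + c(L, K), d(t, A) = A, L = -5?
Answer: 2283121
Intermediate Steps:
C = -1592 (C = 2*(-112 - 1*684) = 2*(-112 - 684) = 2*(-796) = -1592)
f(K) = 2*K (f(K) = K + K = 2*K)
(C + (f(-2) + d(-1, -5))²)² = (-1592 + (2*(-2) - 5)²)² = (-1592 + (-4 - 5)²)² = (-1592 + (-9)²)² = (-1592 + 81)² = (-1511)² = 2283121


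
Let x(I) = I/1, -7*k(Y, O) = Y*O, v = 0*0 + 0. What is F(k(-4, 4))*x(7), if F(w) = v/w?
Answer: 0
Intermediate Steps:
v = 0 (v = 0 + 0 = 0)
k(Y, O) = -O*Y/7 (k(Y, O) = -Y*O/7 = -O*Y/7)
x(I) = I (x(I) = I*1 = I)
F(w) = 0 (F(w) = 0/w = 0)
F(k(-4, 4))*x(7) = 0*7 = 0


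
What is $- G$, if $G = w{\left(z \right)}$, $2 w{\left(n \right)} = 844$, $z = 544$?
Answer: $-422$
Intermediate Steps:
$w{\left(n \right)} = 422$ ($w{\left(n \right)} = \frac{1}{2} \cdot 844 = 422$)
$G = 422$
$- G = \left(-1\right) 422 = -422$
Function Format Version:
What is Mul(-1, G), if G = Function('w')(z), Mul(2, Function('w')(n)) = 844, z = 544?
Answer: -422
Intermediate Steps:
Function('w')(n) = 422 (Function('w')(n) = Mul(Rational(1, 2), 844) = 422)
G = 422
Mul(-1, G) = Mul(-1, 422) = -422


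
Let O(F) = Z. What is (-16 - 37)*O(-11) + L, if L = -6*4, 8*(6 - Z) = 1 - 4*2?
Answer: -3107/8 ≈ -388.38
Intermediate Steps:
Z = 55/8 (Z = 6 - (1 - 4*2)/8 = 6 - (1 - 8)/8 = 6 - 1/8*(-7) = 6 + 7/8 = 55/8 ≈ 6.8750)
O(F) = 55/8
L = -24
(-16 - 37)*O(-11) + L = (-16 - 37)*(55/8) - 24 = -53*55/8 - 24 = -2915/8 - 24 = -3107/8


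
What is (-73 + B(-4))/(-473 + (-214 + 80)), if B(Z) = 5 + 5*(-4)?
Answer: 88/607 ≈ 0.14498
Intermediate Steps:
B(Z) = -15 (B(Z) = 5 - 20 = -15)
(-73 + B(-4))/(-473 + (-214 + 80)) = (-73 - 15)/(-473 + (-214 + 80)) = -88/(-473 - 134) = -88/(-607) = -88*(-1/607) = 88/607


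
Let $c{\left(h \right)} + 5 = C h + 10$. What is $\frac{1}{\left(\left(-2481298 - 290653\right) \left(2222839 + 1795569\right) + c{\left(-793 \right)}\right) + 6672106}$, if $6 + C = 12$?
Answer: $- \frac{1}{11138823406655} \approx -8.9776 \cdot 10^{-14}$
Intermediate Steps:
$C = 6$ ($C = -6 + 12 = 6$)
$c{\left(h \right)} = 5 + 6 h$ ($c{\left(h \right)} = -5 + \left(6 h + 10\right) = -5 + \left(10 + 6 h\right) = 5 + 6 h$)
$\frac{1}{\left(\left(-2481298 - 290653\right) \left(2222839 + 1795569\right) + c{\left(-793 \right)}\right) + 6672106} = \frac{1}{\left(\left(-2481298 - 290653\right) \left(2222839 + 1795569\right) + \left(5 + 6 \left(-793\right)\right)\right) + 6672106} = \frac{1}{\left(\left(-2771951\right) 4018408 + \left(5 - 4758\right)\right) + 6672106} = \frac{1}{\left(-11138830074008 - 4753\right) + 6672106} = \frac{1}{-11138830078761 + 6672106} = \frac{1}{-11138823406655} = - \frac{1}{11138823406655}$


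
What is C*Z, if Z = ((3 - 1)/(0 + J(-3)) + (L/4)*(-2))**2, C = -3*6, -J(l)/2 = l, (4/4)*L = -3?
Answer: -121/2 ≈ -60.500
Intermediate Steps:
L = -3
J(l) = -2*l
C = -18
Z = 121/36 (Z = ((3 - 1)/(0 - 2*(-3)) - 3/4*(-2))**2 = (2/(0 + 6) - 3*1/4*(-2))**2 = (2/6 - 3/4*(-2))**2 = (2*(1/6) + 3/2)**2 = (1/3 + 3/2)**2 = (11/6)**2 = 121/36 ≈ 3.3611)
C*Z = -18*121/36 = -121/2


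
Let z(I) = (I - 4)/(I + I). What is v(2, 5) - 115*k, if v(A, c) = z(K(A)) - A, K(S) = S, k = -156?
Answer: 35875/2 ≈ 17938.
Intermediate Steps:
z(I) = (-4 + I)/(2*I) (z(I) = (-4 + I)/((2*I)) = (-4 + I)*(1/(2*I)) = (-4 + I)/(2*I))
v(A, c) = -A + (-4 + A)/(2*A) (v(A, c) = (-4 + A)/(2*A) - A = -A + (-4 + A)/(2*A))
v(2, 5) - 115*k = (1/2 - 1*2 - 2/2) - 115*(-156) = (1/2 - 2 - 2*1/2) + 17940 = (1/2 - 2 - 1) + 17940 = -5/2 + 17940 = 35875/2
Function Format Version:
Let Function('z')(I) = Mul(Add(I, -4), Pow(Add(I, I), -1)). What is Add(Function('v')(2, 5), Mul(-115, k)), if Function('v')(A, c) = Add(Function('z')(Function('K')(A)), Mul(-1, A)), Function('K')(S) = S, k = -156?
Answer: Rational(35875, 2) ≈ 17938.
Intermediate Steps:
Function('z')(I) = Mul(Rational(1, 2), Pow(I, -1), Add(-4, I)) (Function('z')(I) = Mul(Add(-4, I), Pow(Mul(2, I), -1)) = Mul(Add(-4, I), Mul(Rational(1, 2), Pow(I, -1))) = Mul(Rational(1, 2), Pow(I, -1), Add(-4, I)))
Function('v')(A, c) = Add(Mul(-1, A), Mul(Rational(1, 2), Pow(A, -1), Add(-4, A))) (Function('v')(A, c) = Add(Mul(Rational(1, 2), Pow(A, -1), Add(-4, A)), Mul(-1, A)) = Add(Mul(-1, A), Mul(Rational(1, 2), Pow(A, -1), Add(-4, A))))
Add(Function('v')(2, 5), Mul(-115, k)) = Add(Add(Rational(1, 2), Mul(-1, 2), Mul(-2, Pow(2, -1))), Mul(-115, -156)) = Add(Add(Rational(1, 2), -2, Mul(-2, Rational(1, 2))), 17940) = Add(Add(Rational(1, 2), -2, -1), 17940) = Add(Rational(-5, 2), 17940) = Rational(35875, 2)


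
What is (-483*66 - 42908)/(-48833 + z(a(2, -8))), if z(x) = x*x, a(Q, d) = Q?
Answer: 74786/48829 ≈ 1.5316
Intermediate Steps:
z(x) = x²
(-483*66 - 42908)/(-48833 + z(a(2, -8))) = (-483*66 - 42908)/(-48833 + 2²) = (-31878 - 42908)/(-48833 + 4) = -74786/(-48829) = -74786*(-1/48829) = 74786/48829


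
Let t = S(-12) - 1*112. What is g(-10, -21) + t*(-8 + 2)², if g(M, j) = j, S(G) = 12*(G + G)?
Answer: -14421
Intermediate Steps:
S(G) = 24*G (S(G) = 12*(2*G) = 24*G)
t = -400 (t = 24*(-12) - 1*112 = -288 - 112 = -400)
g(-10, -21) + t*(-8 + 2)² = -21 - 400*(-8 + 2)² = -21 - 400*(-6)² = -21 - 400*36 = -21 - 14400 = -14421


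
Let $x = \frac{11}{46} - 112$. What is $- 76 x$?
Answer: $\frac{195358}{23} \approx 8493.8$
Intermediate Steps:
$x = - \frac{5141}{46}$ ($x = 11 \cdot \frac{1}{46} - 112 = \frac{11}{46} - 112 = - \frac{5141}{46} \approx -111.76$)
$- 76 x = \left(-76\right) \left(- \frac{5141}{46}\right) = \frac{195358}{23}$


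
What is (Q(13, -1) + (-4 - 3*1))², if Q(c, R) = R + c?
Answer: 25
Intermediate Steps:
(Q(13, -1) + (-4 - 3*1))² = ((-1 + 13) + (-4 - 3*1))² = (12 + (-4 - 3))² = (12 - 7)² = 5² = 25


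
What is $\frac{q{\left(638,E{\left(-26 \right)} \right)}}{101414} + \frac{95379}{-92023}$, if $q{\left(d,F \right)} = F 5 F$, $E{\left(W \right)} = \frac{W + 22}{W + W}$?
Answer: $- \frac{1634696977999}{1577179068218} \approx -1.0365$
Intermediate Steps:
$E{\left(W \right)} = \frac{22 + W}{2 W}$
$q{\left(d,F \right)} = 5 F^{2}$ ($q{\left(d,F \right)} = 5 F F = 5 F^{2}$)
$\frac{q{\left(638,E{\left(-26 \right)} \right)}}{101414} + \frac{95379}{-92023} = \frac{5 \left(\frac{22 - 26}{2 \left(-26\right)}\right)^{2}}{101414} + \frac{95379}{-92023} = 5 \left(\frac{1}{2} \left(- \frac{1}{26}\right) \left(-4\right)\right)^{2} \cdot \frac{1}{101414} + 95379 \left(- \frac{1}{92023}\right) = \frac{5}{169} \cdot \frac{1}{101414} - \frac{95379}{92023} = \frac{5}{17138966} - \frac{95379}{92023} = - \frac{1634696977999}{1577179068218}$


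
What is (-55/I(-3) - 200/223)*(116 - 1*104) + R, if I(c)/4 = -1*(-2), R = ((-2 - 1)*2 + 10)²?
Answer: -34459/446 ≈ -77.262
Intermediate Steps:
R = 16 (R = (-3*2 + 10)² = (-6 + 10)² = 4² = 16)
I(c) = 8 (I(c) = 4*(-1*(-2)) = 4*2 = 8)
(-55/I(-3) - 200/223)*(116 - 1*104) + R = (-55/8 - 200/223)*(116 - 1*104) + 16 = (-55*⅛ - 200*1/223)*(116 - 104) + 16 = (-55/8 - 200/223)*12 + 16 = -13865/1784*12 + 16 = -41595/446 + 16 = -34459/446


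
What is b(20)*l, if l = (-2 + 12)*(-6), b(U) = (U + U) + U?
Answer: -3600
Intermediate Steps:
b(U) = 3*U (b(U) = 2*U + U = 3*U)
l = -60 (l = 10*(-6) = -60)
b(20)*l = (3*20)*(-60) = 60*(-60) = -3600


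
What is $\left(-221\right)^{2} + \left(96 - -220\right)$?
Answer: $49157$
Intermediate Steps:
$\left(-221\right)^{2} + \left(96 - -220\right) = 48841 + \left(96 + 220\right) = 48841 + 316 = 49157$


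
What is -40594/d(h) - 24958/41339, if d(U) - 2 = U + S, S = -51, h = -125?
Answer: 836886337/3596493 ≈ 232.70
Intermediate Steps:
d(U) = -49 + U (d(U) = 2 + (U - 51) = 2 + (-51 + U) = -49 + U)
-40594/d(h) - 24958/41339 = -40594/(-49 - 125) - 24958/41339 = -40594/(-174) - 24958*1/41339 = -40594*(-1/174) - 24958/41339 = 20297/87 - 24958/41339 = 836886337/3596493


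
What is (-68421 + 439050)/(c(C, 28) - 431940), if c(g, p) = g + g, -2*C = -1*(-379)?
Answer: -370629/432319 ≈ -0.85730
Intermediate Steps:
C = -379/2 (C = -(-1)*(-379)/2 = -1/2*379 = -379/2 ≈ -189.50)
c(g, p) = 2*g
(-68421 + 439050)/(c(C, 28) - 431940) = (-68421 + 439050)/(2*(-379/2) - 431940) = 370629/(-379 - 431940) = 370629/(-432319) = 370629*(-1/432319) = -370629/432319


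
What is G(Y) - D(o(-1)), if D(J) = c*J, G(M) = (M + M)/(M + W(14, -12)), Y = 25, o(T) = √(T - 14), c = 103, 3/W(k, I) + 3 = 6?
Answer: 25/13 - 103*I*√15 ≈ 1.9231 - 398.92*I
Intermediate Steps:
W(k, I) = 1 (W(k, I) = 3/(-3 + 6) = 3/3 = 3*(⅓) = 1)
o(T) = √(-14 + T)
G(M) = 2*M/(1 + M) (G(M) = (M + M)/(M + 1) = (2*M)/(1 + M) = 2*M/(1 + M))
D(J) = 103*J
G(Y) - D(o(-1)) = 2*25/(1 + 25) - 103*√(-14 - 1) = 2*25/26 - 103*√(-15) = 2*25*(1/26) - 103*I*√15 = 25/13 - 103*I*√15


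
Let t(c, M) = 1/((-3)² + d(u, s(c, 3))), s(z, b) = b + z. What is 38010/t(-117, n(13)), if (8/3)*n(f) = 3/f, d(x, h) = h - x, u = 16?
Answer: -4599210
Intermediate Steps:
n(f) = 9/(8*f) (n(f) = 3*(3/f)/8 = 9/(8*f))
t(c, M) = 1/(-4 + c) (t(c, M) = 1/((-3)² + ((3 + c) - 1*16)) = 1/(9 + ((3 + c) - 16)) = 1/(9 + (-13 + c)) = 1/(-4 + c))
38010/t(-117, n(13)) = 38010/(1/(-4 - 117)) = 38010/(1/(-121)) = 38010/(-1/121) = 38010*(-121) = -4599210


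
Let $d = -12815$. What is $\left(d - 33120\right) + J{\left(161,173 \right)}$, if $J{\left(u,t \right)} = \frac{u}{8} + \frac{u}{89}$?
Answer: $- \frac{32690103}{712} \approx -45913.0$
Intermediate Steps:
$J{\left(u,t \right)} = \frac{97 u}{712}$ ($J{\left(u,t \right)} = u \frac{1}{8} + u \frac{1}{89} = \frac{u}{8} + \frac{u}{89} = \frac{97 u}{712}$)
$\left(d - 33120\right) + J{\left(161,173 \right)} = \left(-12815 - 33120\right) + \frac{97}{712} \cdot 161 = -45935 + \frac{15617}{712} = - \frac{32690103}{712}$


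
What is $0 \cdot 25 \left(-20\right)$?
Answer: $0$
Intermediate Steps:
$0 \cdot 25 \left(-20\right) = 0 \left(-20\right) = 0$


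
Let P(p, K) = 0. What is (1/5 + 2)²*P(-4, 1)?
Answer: 0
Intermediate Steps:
(1/5 + 2)²*P(-4, 1) = (1/5 + 2)²*0 = (1*(⅕) + 2)²*0 = (⅕ + 2)²*0 = (11/5)²*0 = (121/25)*0 = 0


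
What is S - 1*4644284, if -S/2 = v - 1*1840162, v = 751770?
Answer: -2467500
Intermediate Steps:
S = 2176784 (S = -2*(751770 - 1*1840162) = -2*(751770 - 1840162) = -2*(-1088392) = 2176784)
S - 1*4644284 = 2176784 - 1*4644284 = 2176784 - 4644284 = -2467500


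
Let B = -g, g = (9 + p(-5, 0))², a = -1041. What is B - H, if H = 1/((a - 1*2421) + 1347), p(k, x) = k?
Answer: -33839/2115 ≈ -16.000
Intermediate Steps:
g = 16 (g = (9 - 5)² = 4² = 16)
B = -16 (B = -1*16 = -16)
H = -1/2115 (H = 1/((-1041 - 1*2421) + 1347) = 1/((-1041 - 2421) + 1347) = 1/(-3462 + 1347) = 1/(-2115) = -1/2115 ≈ -0.00047281)
B - H = -16 - 1*(-1/2115) = -16 + 1/2115 = -33839/2115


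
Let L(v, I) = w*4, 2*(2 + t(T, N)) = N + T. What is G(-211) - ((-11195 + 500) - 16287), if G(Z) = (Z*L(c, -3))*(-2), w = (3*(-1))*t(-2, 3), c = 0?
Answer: 34578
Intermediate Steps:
t(T, N) = -2 + N/2 + T/2 (t(T, N) = -2 + (N + T)/2 = -2 + (N/2 + T/2) = -2 + N/2 + T/2)
w = 9/2 (w = (3*(-1))*(-2 + (½)*3 + (½)*(-2)) = -3*(-2 + 3/2 - 1) = -3*(-3/2) = 9/2 ≈ 4.5000)
L(v, I) = 18 (L(v, I) = (9/2)*4 = 18)
G(Z) = -36*Z (G(Z) = (Z*18)*(-2) = (18*Z)*(-2) = -36*Z)
G(-211) - ((-11195 + 500) - 16287) = -36*(-211) - ((-11195 + 500) - 16287) = 7596 - (-10695 - 16287) = 7596 - 1*(-26982) = 7596 + 26982 = 34578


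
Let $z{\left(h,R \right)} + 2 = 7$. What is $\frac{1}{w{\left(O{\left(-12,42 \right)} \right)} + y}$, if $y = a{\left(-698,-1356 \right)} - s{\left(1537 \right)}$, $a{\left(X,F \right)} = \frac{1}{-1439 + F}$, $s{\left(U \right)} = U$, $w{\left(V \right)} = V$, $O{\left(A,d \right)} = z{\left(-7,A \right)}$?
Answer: $- \frac{2795}{4281941} \approx -0.00065274$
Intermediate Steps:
$z{\left(h,R \right)} = 5$ ($z{\left(h,R \right)} = -2 + 7 = 5$)
$O{\left(A,d \right)} = 5$
$y = - \frac{4295916}{2795}$ ($y = \frac{1}{-1439 - 1356} - 1537 = \frac{1}{-2795} - 1537 = - \frac{1}{2795} - 1537 = - \frac{4295916}{2795} \approx -1537.0$)
$\frac{1}{w{\left(O{\left(-12,42 \right)} \right)} + y} = \frac{1}{5 - \frac{4295916}{2795}} = \frac{1}{- \frac{4281941}{2795}} = - \frac{2795}{4281941}$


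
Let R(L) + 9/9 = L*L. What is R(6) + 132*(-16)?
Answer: -2077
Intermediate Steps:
R(L) = -1 + L**2 (R(L) = -1 + L*L = -1 + L**2)
R(6) + 132*(-16) = (-1 + 6**2) + 132*(-16) = (-1 + 36) - 2112 = 35 - 2112 = -2077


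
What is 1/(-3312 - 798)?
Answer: -1/4110 ≈ -0.00024331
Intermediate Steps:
1/(-3312 - 798) = 1/(-4110) = -1/4110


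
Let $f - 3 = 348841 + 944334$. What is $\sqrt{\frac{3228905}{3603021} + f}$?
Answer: $\frac{\sqrt{16787738489238841503}}{3603021} \approx 1137.2$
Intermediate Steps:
$f = 1293178$ ($f = 3 + \left(348841 + 944334\right) = 3 + 1293175 = 1293178$)
$\sqrt{\frac{3228905}{3603021} + f} = \sqrt{\frac{3228905}{3603021} + 1293178} = \sqrt{\frac{4659350719643}{3603021}} = \frac{\sqrt{16787738489238841503}}{3603021}$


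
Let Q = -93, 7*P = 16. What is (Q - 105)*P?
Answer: -3168/7 ≈ -452.57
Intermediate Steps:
P = 16/7 (P = (⅐)*16 = 16/7 ≈ 2.2857)
(Q - 105)*P = (-93 - 105)*(16/7) = -198*16/7 = -3168/7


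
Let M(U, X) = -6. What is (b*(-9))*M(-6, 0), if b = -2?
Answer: -108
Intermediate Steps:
(b*(-9))*M(-6, 0) = -2*(-9)*(-6) = 18*(-6) = -108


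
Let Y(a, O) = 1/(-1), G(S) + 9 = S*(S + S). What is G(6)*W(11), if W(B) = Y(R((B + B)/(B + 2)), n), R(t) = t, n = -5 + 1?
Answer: -63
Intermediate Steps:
n = -4
G(S) = -9 + 2*S² (G(S) = -9 + S*(S + S) = -9 + S*(2*S) = -9 + 2*S²)
Y(a, O) = -1
W(B) = -1
G(6)*W(11) = (-9 + 2*6²)*(-1) = (-9 + 2*36)*(-1) = (-9 + 72)*(-1) = 63*(-1) = -63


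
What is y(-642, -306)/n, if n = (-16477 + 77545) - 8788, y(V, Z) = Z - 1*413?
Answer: -719/52280 ≈ -0.013753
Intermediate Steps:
y(V, Z) = -413 + Z (y(V, Z) = Z - 413 = -413 + Z)
n = 52280 (n = 61068 - 8788 = 52280)
y(-642, -306)/n = (-413 - 306)/52280 = -719*1/52280 = -719/52280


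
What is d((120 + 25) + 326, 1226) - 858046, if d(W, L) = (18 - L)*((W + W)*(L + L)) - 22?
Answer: -2791077140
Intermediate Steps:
d(W, L) = -22 + 4*L*W*(18 - L) (d(W, L) = (18 - L)*((2*W)*(2*L)) - 22 = (18 - L)*(4*L*W) - 22 = 4*L*W*(18 - L) - 22 = -22 + 4*L*W*(18 - L))
d((120 + 25) + 326, 1226) - 858046 = (-22 - 4*((120 + 25) + 326)*1226**2 + 72*1226*((120 + 25) + 326)) - 858046 = (-22 - 4*(145 + 326)*1503076 + 72*1226*(145 + 326)) - 858046 = (-22 - 4*471*1503076 + 72*1226*471) - 858046 = (-22 - 2831795184 + 41576112) - 858046 = -2790219094 - 858046 = -2791077140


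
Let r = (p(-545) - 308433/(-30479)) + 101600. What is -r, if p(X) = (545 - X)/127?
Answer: -393349025901/3870833 ≈ -1.0162e+5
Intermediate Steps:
p(X) = 545/127 - X/127 (p(X) = (545 - X)*(1/127) = 545/127 - X/127)
r = 393349025901/3870833 (r = ((545/127 - 1/127*(-545)) - 308433/(-30479)) + 101600 = ((545/127 + 545/127) - 308433*(-1/30479)) + 101600 = (1090/127 + 308433/30479) + 101600 = 72393101/3870833 + 101600 = 393349025901/3870833 ≈ 1.0162e+5)
-r = -1*393349025901/3870833 = -393349025901/3870833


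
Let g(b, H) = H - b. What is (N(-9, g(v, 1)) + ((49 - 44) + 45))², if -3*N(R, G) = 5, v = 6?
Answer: 21025/9 ≈ 2336.1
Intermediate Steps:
N(R, G) = -5/3 (N(R, G) = -⅓*5 = -5/3)
(N(-9, g(v, 1)) + ((49 - 44) + 45))² = (-5/3 + ((49 - 44) + 45))² = (-5/3 + (5 + 45))² = (-5/3 + 50)² = (145/3)² = 21025/9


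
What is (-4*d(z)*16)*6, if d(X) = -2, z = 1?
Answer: 768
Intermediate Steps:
(-4*d(z)*16)*6 = (-4*(-2)*16)*6 = (8*16)*6 = 128*6 = 768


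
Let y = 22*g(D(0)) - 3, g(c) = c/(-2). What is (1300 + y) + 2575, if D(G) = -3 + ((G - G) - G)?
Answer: 3905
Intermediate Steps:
D(G) = -3 - G (D(G) = -3 + (0 - G) = -3 - G)
g(c) = -c/2 (g(c) = c*(-½) = -c/2)
y = 30 (y = 22*(-(-3 - 1*0)/2) - 3 = 22*(-(-3 + 0)/2) - 3 = 22*(-½*(-3)) - 3 = 22*(3/2) - 3 = 33 - 3 = 30)
(1300 + y) + 2575 = (1300 + 30) + 2575 = 1330 + 2575 = 3905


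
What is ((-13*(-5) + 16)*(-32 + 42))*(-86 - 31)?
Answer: -94770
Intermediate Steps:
((-13*(-5) + 16)*(-32 + 42))*(-86 - 31) = ((65 + 16)*10)*(-117) = (81*10)*(-117) = 810*(-117) = -94770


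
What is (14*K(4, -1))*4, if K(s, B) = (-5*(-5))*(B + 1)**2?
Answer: 0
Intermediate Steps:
K(s, B) = 25*(1 + B)**2
(14*K(4, -1))*4 = (14*(25*(1 - 1)**2))*4 = (14*(25*0**2))*4 = (14*(25*0))*4 = (14*0)*4 = 0*4 = 0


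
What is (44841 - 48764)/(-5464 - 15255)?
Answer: 3923/20719 ≈ 0.18934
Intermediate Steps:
(44841 - 48764)/(-5464 - 15255) = -3923/(-20719) = -3923*(-1/20719) = 3923/20719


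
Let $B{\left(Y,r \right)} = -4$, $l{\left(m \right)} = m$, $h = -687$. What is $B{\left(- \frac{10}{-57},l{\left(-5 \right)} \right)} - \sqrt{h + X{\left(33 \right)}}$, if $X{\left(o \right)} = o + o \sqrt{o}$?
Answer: $-4 - i \sqrt{654 - 33 \sqrt{33}} \approx -4.0 - 21.551 i$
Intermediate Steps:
$X{\left(o \right)} = o + o^{\frac{3}{2}}$
$B{\left(- \frac{10}{-57},l{\left(-5 \right)} \right)} - \sqrt{h + X{\left(33 \right)}} = -4 - \sqrt{-687 + \left(33 + 33^{\frac{3}{2}}\right)} = -4 - \sqrt{-687 + \left(33 + 33 \sqrt{33}\right)} = -4 - \sqrt{-654 + 33 \sqrt{33}}$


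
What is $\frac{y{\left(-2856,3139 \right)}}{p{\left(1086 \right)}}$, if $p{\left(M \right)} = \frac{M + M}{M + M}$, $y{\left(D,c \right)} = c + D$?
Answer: $283$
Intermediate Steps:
$y{\left(D,c \right)} = D + c$
$p{\left(M \right)} = 1$ ($p{\left(M \right)} = \frac{2 M}{2 M} = 2 M \frac{1}{2 M} = 1$)
$\frac{y{\left(-2856,3139 \right)}}{p{\left(1086 \right)}} = \frac{-2856 + 3139}{1} = 283 \cdot 1 = 283$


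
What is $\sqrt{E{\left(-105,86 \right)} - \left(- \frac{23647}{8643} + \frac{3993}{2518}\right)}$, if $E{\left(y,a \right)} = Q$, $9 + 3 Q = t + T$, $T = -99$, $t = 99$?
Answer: $\frac{5 i \sqrt{35045143351422}}{21763074} \approx 1.3601 i$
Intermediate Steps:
$Q = -3$ ($Q = -3 + \frac{99 - 99}{3} = -3 + \frac{1}{3} \cdot 0 = -3 + 0 = -3$)
$E{\left(y,a \right)} = -3$
$\sqrt{E{\left(-105,86 \right)} - \left(- \frac{23647}{8643} + \frac{3993}{2518}\right)} = \sqrt{-3 - \left(- \frac{23647}{8643} + \frac{3993}{2518}\right)} = \sqrt{-3 - - \frac{25031647}{21763074}} = \sqrt{-3 + \left(\frac{23647}{8643} - \frac{3993}{2518}\right)} = \sqrt{-3 + \frac{25031647}{21763074}} = \sqrt{- \frac{40257575}{21763074}} = \frac{5 i \sqrt{35045143351422}}{21763074}$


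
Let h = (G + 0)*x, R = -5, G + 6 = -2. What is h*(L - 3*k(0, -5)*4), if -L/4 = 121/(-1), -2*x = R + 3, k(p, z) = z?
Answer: -4352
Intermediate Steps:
G = -8 (G = -6 - 2 = -8)
x = 1 (x = -(-5 + 3)/2 = -1/2*(-2) = 1)
L = 484 (L = -484/(-1) = -484*(-1) = -4*(-121) = 484)
h = -8 (h = (-8 + 0)*1 = -8*1 = -8)
h*(L - 3*k(0, -5)*4) = -8*(484 - 3*(-5)*4) = -8*(484 + 15*4) = -8*(484 + 60) = -8*544 = -4352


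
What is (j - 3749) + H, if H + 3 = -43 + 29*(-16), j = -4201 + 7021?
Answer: -1439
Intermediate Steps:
j = 2820
H = -510 (H = -3 + (-43 + 29*(-16)) = -3 + (-43 - 464) = -3 - 507 = -510)
(j - 3749) + H = (2820 - 3749) - 510 = -929 - 510 = -1439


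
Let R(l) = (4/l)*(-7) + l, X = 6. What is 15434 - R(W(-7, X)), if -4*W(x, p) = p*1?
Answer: 92501/6 ≈ 15417.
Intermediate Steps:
W(x, p) = -p/4
R(l) = l - 28/l (R(l) = -28/l + l = l - 28/l)
15434 - R(W(-7, X)) = 15434 - (-1/4*6 - 28/((-1/4*6))) = 15434 - (-3/2 - 28/(-3/2)) = 15434 - (-3/2 - 28*(-2/3)) = 15434 - (-3/2 + 56/3) = 15434 - 1*103/6 = 15434 - 103/6 = 92501/6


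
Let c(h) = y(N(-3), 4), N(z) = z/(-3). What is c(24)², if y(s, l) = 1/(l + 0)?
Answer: 1/16 ≈ 0.062500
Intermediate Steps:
N(z) = -z/3 (N(z) = z*(-⅓) = -z/3)
y(s, l) = 1/l
c(h) = ¼ (c(h) = 1/4 = ¼)
c(24)² = (¼)² = 1/16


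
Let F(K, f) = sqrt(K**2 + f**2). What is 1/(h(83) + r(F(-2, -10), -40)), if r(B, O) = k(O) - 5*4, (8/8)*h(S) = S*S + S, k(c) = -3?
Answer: 1/6949 ≈ 0.00014391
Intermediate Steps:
h(S) = S + S**2 (h(S) = S*S + S = S**2 + S = S + S**2)
r(B, O) = -23 (r(B, O) = -3 - 5*4 = -3 - 20 = -23)
1/(h(83) + r(F(-2, -10), -40)) = 1/(83*(1 + 83) - 23) = 1/(83*84 - 23) = 1/(6972 - 23) = 1/6949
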